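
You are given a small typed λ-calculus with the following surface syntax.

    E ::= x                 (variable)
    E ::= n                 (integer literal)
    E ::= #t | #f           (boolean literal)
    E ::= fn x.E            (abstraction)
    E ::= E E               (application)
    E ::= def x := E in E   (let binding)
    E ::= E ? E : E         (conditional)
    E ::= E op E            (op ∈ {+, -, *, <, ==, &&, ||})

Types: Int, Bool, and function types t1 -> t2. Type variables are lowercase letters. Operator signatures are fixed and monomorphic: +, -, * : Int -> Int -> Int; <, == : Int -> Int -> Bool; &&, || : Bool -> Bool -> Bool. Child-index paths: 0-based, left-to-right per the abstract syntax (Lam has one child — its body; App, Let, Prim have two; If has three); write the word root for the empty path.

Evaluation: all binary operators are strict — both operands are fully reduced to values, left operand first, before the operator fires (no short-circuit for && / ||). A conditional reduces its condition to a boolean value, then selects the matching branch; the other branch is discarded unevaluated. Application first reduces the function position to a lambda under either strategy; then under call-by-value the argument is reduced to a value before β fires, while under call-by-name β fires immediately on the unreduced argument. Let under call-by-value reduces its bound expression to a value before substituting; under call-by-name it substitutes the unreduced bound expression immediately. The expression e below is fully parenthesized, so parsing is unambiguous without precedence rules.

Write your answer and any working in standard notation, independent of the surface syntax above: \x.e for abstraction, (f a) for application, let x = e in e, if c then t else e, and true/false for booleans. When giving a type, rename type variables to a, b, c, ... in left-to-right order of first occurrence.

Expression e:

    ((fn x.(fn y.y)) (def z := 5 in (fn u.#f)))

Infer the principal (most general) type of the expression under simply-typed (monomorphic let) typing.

Answer: a -> a

Working:
y : b
\y._ : b -> b
\x._ : a -> b -> b
let z : Int
\u._ : c -> Bool
  unify a -> b -> b ~ (c -> Bool) -> d
  unify a ~ c -> Bool
  unify b -> b ~ d
_ _ : b -> b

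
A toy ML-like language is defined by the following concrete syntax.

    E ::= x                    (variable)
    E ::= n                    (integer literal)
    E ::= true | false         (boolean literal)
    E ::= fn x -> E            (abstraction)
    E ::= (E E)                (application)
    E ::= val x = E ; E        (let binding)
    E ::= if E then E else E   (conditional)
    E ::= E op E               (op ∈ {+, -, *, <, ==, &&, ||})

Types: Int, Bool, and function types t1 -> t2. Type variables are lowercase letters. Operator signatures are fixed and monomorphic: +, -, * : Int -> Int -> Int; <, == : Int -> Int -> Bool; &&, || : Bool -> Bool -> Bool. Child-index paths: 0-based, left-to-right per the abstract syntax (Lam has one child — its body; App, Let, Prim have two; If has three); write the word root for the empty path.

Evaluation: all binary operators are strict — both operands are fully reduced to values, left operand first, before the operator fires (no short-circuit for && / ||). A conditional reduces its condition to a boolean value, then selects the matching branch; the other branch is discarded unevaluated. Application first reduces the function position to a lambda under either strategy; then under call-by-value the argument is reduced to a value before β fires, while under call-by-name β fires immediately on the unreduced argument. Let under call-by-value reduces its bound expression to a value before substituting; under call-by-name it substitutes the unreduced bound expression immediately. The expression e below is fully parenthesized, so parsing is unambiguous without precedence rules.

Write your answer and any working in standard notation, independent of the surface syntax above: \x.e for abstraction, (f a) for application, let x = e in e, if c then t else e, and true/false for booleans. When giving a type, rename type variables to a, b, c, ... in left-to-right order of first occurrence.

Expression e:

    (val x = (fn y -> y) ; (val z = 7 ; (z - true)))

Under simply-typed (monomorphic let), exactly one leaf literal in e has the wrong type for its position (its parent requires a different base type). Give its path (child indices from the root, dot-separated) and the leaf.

Answer: 1.1.1 : true

Derivation:
y : a
\y._ : a -> a
let x : a -> a
let z : Int
z : Int
  unify Int ~ Int
  unify Bool ~ Int
  FAIL: mismatch Bool ~ Int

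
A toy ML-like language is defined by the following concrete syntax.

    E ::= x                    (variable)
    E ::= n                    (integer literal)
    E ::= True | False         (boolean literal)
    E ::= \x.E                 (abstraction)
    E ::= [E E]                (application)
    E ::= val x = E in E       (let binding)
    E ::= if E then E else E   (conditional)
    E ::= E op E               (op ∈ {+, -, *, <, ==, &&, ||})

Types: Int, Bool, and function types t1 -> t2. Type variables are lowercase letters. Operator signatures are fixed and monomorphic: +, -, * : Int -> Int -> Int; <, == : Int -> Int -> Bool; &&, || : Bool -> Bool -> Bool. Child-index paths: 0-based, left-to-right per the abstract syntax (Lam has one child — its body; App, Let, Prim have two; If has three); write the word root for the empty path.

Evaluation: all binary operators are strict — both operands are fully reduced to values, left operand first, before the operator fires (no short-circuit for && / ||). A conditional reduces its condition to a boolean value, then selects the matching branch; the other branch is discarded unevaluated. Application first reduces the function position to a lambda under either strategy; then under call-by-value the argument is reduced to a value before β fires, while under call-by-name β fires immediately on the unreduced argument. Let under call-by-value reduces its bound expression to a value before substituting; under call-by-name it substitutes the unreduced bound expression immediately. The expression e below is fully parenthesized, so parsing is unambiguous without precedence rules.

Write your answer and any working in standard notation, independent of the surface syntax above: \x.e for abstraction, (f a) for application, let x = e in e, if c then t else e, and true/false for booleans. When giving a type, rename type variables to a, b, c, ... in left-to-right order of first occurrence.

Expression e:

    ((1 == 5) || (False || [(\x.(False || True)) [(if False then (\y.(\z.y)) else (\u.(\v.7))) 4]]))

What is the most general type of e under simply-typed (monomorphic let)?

Derivation:
  unify Int ~ Int
  unify Int ~ Int
  unify Bool ~ Bool
  unify Bool ~ Bool
  unify Bool ~ Bool
  unify Bool ~ Bool
\x._ : a -> Bool
  unify Bool ~ Bool
y : b
\z._ : c -> b
\y._ : b -> c -> b
\v._ : e -> Int
\u._ : d -> e -> Int
  unify b -> c -> b ~ d -> e -> Int
  unify b ~ d
  unify c -> d ~ e -> Int
  unify c ~ e
  unify d ~ Int
  unify Int -> e -> Int ~ Int -> f
  unify Int ~ Int
  unify e -> Int ~ f
_ _ : e -> Int
  unify a -> Bool ~ (e -> Int) -> g
  unify a ~ e -> Int
  unify Bool ~ g
_ _ : Bool
  unify Bool ~ Bool
  unify Bool ~ Bool

Answer: Bool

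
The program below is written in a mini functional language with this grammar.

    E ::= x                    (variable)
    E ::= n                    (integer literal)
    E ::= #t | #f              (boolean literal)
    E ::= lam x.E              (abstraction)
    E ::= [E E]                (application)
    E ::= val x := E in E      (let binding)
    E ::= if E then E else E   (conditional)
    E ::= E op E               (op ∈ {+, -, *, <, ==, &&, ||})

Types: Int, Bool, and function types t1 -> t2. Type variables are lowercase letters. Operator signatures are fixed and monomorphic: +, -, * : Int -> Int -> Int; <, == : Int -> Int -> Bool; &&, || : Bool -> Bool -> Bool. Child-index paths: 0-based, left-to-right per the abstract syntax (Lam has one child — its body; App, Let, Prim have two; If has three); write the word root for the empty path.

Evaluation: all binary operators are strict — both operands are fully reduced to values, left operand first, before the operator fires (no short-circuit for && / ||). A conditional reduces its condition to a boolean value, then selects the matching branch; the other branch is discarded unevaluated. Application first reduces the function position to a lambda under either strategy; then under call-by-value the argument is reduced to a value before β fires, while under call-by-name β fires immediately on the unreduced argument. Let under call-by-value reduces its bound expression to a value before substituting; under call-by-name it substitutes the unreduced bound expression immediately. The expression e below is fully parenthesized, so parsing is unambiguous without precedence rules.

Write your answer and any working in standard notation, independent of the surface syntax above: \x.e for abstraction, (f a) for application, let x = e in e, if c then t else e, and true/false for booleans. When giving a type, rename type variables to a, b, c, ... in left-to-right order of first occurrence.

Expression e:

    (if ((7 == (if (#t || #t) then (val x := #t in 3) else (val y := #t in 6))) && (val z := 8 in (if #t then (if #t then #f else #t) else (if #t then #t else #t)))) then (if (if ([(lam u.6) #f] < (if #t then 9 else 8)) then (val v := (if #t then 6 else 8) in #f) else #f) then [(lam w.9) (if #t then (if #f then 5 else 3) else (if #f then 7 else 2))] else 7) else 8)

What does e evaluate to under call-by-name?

Answer: 8

Derivation:
step 0: (if ((7 == (if (true || true) then (let x = true in 3) else (let y = true in 6))) && (let z = 8 in (if true then (if true then false else true) else (if true then true else true)))) then (if (if (((\u.6) false) < (if true then 9 else 8)) then (let v = (if true then 6 else 8) in false) else false) then ((\w.9) (if true then (if false then 5 else 3) else (if false then 7 else 2))) else 7) else 8)
step 1: [delta@0.0.1.0] (if ((7 == (if true then (let x = true in 3) else (let y = true in 6))) && (let z = 8 in (if true then (if true then false else true) else (if true then true else true)))) then (if (if (((\u.6) false) < (if true then 9 else 8)) then (let v = (if true then 6 else 8) in false) else false) then ((\w.9) (if true then (if false then 5 else 3) else (if false then 7 else 2))) else 7) else 8)
step 2: [if@0.0.1] (if ((7 == (let x = true in 3)) && (let z = 8 in (if true then (if true then false else true) else (if true then true else true)))) then (if (if (((\u.6) false) < (if true then 9 else 8)) then (let v = (if true then 6 else 8) in false) else false) then ((\w.9) (if true then (if false then 5 else 3) else (if false then 7 else 2))) else 7) else 8)
step 3: [let@0.0.1] (if ((7 == 3) && (let z = 8 in (if true then (if true then false else true) else (if true then true else true)))) then (if (if (((\u.6) false) < (if true then 9 else 8)) then (let v = (if true then 6 else 8) in false) else false) then ((\w.9) (if true then (if false then 5 else 3) else (if false then 7 else 2))) else 7) else 8)
step 4: [delta@0.0] (if (false && (let z = 8 in (if true then (if true then false else true) else (if true then true else true)))) then (if (if (((\u.6) false) < (if true then 9 else 8)) then (let v = (if true then 6 else 8) in false) else false) then ((\w.9) (if true then (if false then 5 else 3) else (if false then 7 else 2))) else 7) else 8)
step 5: [let@0.1] (if (false && (if true then (if true then false else true) else (if true then true else true))) then (if (if (((\u.6) false) < (if true then 9 else 8)) then (let v = (if true then 6 else 8) in false) else false) then ((\w.9) (if true then (if false then 5 else 3) else (if false then 7 else 2))) else 7) else 8)
step 6: [if@0.1] (if (false && (if true then false else true)) then (if (if (((\u.6) false) < (if true then 9 else 8)) then (let v = (if true then 6 else 8) in false) else false) then ((\w.9) (if true then (if false then 5 else 3) else (if false then 7 else 2))) else 7) else 8)
step 7: [if@0.1] (if (false && false) then (if (if (((\u.6) false) < (if true then 9 else 8)) then (let v = (if true then 6 else 8) in false) else false) then ((\w.9) (if true then (if false then 5 else 3) else (if false then 7 else 2))) else 7) else 8)
step 8: [delta@0] (if false then (if (if (((\u.6) false) < (if true then 9 else 8)) then (let v = (if true then 6 else 8) in false) else false) then ((\w.9) (if true then (if false then 5 else 3) else (if false then 7 else 2))) else 7) else 8)
step 9: [if@root] 8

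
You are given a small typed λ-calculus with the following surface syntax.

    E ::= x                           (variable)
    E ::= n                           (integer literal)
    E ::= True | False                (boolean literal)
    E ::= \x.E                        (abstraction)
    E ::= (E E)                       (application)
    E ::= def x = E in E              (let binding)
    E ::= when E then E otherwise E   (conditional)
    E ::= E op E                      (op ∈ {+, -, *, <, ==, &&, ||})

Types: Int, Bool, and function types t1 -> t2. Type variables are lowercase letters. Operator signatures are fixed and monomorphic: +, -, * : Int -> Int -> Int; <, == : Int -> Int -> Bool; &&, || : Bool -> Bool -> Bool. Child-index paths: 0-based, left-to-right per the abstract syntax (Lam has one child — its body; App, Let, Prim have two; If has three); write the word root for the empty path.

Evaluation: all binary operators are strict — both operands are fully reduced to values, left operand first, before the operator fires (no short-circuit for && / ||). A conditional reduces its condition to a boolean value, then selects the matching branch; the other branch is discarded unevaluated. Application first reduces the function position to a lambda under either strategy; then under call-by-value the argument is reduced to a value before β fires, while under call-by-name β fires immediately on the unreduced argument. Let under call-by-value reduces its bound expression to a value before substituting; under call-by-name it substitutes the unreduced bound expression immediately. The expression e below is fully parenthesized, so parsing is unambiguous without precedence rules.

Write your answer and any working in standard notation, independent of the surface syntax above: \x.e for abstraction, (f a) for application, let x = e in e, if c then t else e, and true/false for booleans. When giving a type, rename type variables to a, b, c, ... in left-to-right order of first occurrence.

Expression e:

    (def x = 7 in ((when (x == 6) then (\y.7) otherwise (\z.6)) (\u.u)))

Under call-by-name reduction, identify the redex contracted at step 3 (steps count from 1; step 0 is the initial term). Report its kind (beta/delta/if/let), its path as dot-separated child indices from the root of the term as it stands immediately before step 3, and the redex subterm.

Answer: if at 0 : (if false then (\y.7) else (\z.6))

Derivation:
step 0: (let x = 7 in ((if (x == 6) then (\y.7) else (\z.6)) (\u.u)))
step 1: [let@root] ((if (7 == 6) then (\y.7) else (\z.6)) (\u.u))
step 2: [delta@0.0] ((if false then (\y.7) else (\z.6)) (\u.u))
step 3: [if@0] ((\z.6) (\u.u))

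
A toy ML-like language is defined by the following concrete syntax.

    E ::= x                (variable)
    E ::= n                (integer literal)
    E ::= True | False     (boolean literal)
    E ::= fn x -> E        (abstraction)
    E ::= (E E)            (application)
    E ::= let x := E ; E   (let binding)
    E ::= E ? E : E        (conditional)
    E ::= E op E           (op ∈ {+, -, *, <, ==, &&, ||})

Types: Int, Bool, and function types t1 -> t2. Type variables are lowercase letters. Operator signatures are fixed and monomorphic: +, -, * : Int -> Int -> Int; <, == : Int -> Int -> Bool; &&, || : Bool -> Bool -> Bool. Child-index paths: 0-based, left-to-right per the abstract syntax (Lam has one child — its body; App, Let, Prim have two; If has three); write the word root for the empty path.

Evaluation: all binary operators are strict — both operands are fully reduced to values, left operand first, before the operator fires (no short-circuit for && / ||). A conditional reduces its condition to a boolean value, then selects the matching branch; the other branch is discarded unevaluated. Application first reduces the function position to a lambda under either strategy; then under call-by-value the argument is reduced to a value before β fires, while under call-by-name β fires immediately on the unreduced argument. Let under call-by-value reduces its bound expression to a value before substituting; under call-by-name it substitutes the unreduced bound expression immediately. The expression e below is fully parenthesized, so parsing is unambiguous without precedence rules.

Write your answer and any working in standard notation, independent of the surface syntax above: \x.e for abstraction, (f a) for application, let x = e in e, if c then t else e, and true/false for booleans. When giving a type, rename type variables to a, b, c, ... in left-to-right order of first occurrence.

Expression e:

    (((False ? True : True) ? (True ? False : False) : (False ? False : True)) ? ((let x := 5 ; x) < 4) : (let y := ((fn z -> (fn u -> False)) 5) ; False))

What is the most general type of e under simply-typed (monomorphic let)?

Answer: Bool

Working:
  unify Bool ~ Bool
  unify Bool ~ Bool
  unify Bool ~ Bool
  unify Bool ~ Bool
  unify Bool ~ Bool
  unify Bool ~ Bool
  unify Bool ~ Bool
  unify Bool ~ Bool
  unify Bool ~ Bool
let x : Int
x : Int
  unify Int ~ Int
  unify Int ~ Int
\u._ : b -> Bool
\z._ : a -> b -> Bool
  unify a -> b -> Bool ~ Int -> c
  unify a ~ Int
  unify b -> Bool ~ c
_ _ : b -> Bool
let y : b -> Bool
  unify Bool ~ Bool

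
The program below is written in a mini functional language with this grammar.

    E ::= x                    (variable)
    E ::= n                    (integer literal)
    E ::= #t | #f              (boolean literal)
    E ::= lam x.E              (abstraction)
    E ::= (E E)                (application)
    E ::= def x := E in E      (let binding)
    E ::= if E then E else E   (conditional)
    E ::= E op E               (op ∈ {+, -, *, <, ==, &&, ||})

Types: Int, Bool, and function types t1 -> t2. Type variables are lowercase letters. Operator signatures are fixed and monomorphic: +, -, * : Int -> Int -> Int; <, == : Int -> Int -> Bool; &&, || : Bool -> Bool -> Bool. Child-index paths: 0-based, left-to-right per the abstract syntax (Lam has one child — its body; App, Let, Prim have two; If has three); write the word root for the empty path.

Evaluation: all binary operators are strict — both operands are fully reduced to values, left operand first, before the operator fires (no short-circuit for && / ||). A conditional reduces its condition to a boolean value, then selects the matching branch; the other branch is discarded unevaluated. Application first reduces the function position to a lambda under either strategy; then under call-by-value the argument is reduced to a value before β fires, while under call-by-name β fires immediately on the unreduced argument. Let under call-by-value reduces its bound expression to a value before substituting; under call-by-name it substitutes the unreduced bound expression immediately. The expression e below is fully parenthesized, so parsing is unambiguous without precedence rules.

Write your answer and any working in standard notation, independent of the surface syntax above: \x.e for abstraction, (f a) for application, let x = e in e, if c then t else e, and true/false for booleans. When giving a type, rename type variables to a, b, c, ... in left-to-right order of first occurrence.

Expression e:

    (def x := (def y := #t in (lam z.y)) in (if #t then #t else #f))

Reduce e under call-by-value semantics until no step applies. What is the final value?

Trace:
step 0: (let x = (let y = true in (\z.y)) in (if true then true else false))
step 1: [let@0] (let x = (\z.true) in (if true then true else false))
step 2: [let@root] (if true then true else false)
step 3: [if@root] true

Answer: true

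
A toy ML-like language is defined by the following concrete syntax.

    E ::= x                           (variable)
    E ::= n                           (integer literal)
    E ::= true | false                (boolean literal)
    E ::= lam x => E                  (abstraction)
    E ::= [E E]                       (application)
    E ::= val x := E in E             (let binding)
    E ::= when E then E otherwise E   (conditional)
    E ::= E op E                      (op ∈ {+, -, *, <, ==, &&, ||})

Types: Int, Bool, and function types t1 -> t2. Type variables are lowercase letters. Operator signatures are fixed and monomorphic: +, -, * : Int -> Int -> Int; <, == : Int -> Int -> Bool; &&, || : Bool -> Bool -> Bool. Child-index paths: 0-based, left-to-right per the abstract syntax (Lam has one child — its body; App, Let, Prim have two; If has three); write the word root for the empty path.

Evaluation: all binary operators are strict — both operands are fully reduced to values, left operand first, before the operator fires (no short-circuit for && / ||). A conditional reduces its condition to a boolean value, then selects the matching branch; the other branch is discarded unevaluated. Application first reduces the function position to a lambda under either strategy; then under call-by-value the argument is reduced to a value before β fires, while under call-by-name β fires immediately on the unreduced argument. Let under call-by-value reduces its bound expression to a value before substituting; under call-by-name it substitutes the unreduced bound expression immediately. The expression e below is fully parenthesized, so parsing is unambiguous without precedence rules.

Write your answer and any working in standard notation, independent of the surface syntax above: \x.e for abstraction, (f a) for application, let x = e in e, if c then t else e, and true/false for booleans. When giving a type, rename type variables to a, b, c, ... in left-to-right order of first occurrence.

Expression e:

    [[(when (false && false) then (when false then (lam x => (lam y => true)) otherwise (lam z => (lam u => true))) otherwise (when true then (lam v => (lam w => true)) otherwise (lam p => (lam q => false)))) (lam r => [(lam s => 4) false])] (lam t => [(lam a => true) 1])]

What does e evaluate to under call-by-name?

Answer: true

Derivation:
step 0: (((if (false && false) then (if false then (\x.(\y.true)) else (\z.(\u.true))) else (if true then (\v.(\w.true)) else (\p.(\q.false)))) (\r.((\s.4) false))) (\t.((\a.true) 1)))
step 1: [delta@0.0.0] (((if false then (if false then (\x.(\y.true)) else (\z.(\u.true))) else (if true then (\v.(\w.true)) else (\p.(\q.false)))) (\r.((\s.4) false))) (\t.((\a.true) 1)))
step 2: [if@0.0] (((if true then (\v.(\w.true)) else (\p.(\q.false))) (\r.((\s.4) false))) (\t.((\a.true) 1)))
step 3: [if@0.0] (((\v.(\w.true)) (\r.((\s.4) false))) (\t.((\a.true) 1)))
step 4: [beta@0] ((\w.true) (\t.((\a.true) 1)))
step 5: [beta@root] true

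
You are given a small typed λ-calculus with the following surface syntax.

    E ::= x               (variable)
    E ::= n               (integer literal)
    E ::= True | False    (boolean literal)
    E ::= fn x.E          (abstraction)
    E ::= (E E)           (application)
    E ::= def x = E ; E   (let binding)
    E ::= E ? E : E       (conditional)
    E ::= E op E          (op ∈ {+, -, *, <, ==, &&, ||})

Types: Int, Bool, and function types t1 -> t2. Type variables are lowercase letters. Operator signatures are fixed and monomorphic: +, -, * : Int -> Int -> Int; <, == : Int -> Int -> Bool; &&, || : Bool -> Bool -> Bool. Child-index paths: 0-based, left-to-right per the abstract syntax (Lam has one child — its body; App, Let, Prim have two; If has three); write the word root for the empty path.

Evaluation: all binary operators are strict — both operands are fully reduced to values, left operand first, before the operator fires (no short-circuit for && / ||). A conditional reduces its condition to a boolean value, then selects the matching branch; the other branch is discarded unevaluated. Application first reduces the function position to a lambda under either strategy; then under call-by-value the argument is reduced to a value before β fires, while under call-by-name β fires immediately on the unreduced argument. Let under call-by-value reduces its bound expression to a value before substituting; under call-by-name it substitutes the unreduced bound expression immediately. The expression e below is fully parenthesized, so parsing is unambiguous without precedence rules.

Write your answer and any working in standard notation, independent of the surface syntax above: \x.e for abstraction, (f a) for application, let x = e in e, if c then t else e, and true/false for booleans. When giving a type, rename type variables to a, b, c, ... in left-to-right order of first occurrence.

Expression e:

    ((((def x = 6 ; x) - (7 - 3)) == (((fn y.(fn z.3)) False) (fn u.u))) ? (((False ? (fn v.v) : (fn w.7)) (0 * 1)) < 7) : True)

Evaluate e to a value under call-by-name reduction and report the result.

Trace:
step 0: (if (((let x = 6 in x) - (7 - 3)) == (((\y.(\z.3)) false) (\u.u))) then (((if false then (\v.v) else (\w.7)) (0 * 1)) < 7) else true)
step 1: [let@0.0.0] (if ((6 - (7 - 3)) == (((\y.(\z.3)) false) (\u.u))) then (((if false then (\v.v) else (\w.7)) (0 * 1)) < 7) else true)
step 2: [delta@0.0.1] (if ((6 - 4) == (((\y.(\z.3)) false) (\u.u))) then (((if false then (\v.v) else (\w.7)) (0 * 1)) < 7) else true)
step 3: [delta@0.0] (if (2 == (((\y.(\z.3)) false) (\u.u))) then (((if false then (\v.v) else (\w.7)) (0 * 1)) < 7) else true)
step 4: [beta@0.1.0] (if (2 == ((\z.3) (\u.u))) then (((if false then (\v.v) else (\w.7)) (0 * 1)) < 7) else true)
step 5: [beta@0.1] (if (2 == 3) then (((if false then (\v.v) else (\w.7)) (0 * 1)) < 7) else true)
step 6: [delta@0] (if false then (((if false then (\v.v) else (\w.7)) (0 * 1)) < 7) else true)
step 7: [if@root] true

Answer: true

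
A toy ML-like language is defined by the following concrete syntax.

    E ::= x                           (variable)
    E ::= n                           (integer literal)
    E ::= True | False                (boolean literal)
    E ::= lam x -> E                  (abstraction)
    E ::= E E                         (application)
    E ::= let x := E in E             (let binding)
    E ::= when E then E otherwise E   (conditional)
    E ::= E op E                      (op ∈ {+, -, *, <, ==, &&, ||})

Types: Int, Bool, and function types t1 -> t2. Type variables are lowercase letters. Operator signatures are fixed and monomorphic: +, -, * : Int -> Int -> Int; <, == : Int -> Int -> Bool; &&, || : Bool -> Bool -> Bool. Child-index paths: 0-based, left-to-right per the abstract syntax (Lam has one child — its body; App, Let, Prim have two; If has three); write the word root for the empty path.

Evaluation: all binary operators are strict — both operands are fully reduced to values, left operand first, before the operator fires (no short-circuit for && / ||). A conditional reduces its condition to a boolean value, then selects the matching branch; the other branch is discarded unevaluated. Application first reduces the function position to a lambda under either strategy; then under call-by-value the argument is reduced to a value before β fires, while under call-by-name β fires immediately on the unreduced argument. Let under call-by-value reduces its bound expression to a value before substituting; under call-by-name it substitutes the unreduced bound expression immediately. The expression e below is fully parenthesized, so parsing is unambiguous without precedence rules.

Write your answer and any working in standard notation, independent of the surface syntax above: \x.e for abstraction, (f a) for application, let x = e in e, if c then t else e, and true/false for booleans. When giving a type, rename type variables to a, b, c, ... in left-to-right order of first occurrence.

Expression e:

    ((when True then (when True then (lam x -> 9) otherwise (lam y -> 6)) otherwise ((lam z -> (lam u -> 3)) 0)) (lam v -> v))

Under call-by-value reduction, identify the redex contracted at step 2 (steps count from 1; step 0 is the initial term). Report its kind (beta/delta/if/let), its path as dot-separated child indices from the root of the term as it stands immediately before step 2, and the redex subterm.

Working:
step 0: ((if true then (if true then (\x.9) else (\y.6)) else ((\z.(\u.3)) 0)) (\v.v))
step 1: [if@0] ((if true then (\x.9) else (\y.6)) (\v.v))
step 2: [if@0] ((\x.9) (\v.v))

Answer: if at 0 : (if true then (\x.9) else (\y.6))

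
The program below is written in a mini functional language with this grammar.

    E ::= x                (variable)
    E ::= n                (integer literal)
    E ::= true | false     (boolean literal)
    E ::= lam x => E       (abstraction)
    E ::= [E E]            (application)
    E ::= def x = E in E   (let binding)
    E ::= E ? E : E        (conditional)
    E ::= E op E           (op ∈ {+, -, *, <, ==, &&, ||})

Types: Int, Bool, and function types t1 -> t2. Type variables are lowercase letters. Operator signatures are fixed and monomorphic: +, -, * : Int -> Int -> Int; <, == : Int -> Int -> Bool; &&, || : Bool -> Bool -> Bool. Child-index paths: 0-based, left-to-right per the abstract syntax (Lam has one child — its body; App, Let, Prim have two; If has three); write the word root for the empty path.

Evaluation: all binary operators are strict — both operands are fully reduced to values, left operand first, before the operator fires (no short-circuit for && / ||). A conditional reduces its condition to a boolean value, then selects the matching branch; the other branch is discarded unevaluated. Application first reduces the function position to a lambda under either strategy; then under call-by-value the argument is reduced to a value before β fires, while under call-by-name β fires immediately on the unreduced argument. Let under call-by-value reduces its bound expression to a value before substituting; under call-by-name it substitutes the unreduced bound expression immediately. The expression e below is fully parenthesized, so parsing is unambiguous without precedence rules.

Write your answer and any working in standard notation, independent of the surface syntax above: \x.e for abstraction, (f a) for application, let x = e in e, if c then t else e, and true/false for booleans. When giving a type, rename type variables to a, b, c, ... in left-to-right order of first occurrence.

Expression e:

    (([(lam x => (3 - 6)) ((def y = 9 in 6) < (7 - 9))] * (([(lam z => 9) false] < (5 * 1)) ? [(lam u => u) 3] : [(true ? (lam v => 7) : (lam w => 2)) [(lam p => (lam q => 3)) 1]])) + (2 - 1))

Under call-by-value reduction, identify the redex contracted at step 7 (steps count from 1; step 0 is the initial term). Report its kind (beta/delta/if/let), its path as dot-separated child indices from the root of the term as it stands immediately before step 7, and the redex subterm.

Answer: delta at 0.1.0.1 : (5 * 1)

Derivation:
step 0: ((((\x.(3 - 6)) ((let y = 9 in 6) < (7 - 9))) * (if (((\z.9) false) < (5 * 1)) then ((\u.u) 3) else ((if true then (\v.7) else (\w.2)) ((\p.(\q.3)) 1)))) + (2 - 1))
step 1: [let@0.0.1.0] ((((\x.(3 - 6)) (6 < (7 - 9))) * (if (((\z.9) false) < (5 * 1)) then ((\u.u) 3) else ((if true then (\v.7) else (\w.2)) ((\p.(\q.3)) 1)))) + (2 - 1))
step 2: [delta@0.0.1.1] ((((\x.(3 - 6)) (6 < -2)) * (if (((\z.9) false) < (5 * 1)) then ((\u.u) 3) else ((if true then (\v.7) else (\w.2)) ((\p.(\q.3)) 1)))) + (2 - 1))
step 3: [delta@0.0.1] ((((\x.(3 - 6)) false) * (if (((\z.9) false) < (5 * 1)) then ((\u.u) 3) else ((if true then (\v.7) else (\w.2)) ((\p.(\q.3)) 1)))) + (2 - 1))
step 4: [beta@0.0] (((3 - 6) * (if (((\z.9) false) < (5 * 1)) then ((\u.u) 3) else ((if true then (\v.7) else (\w.2)) ((\p.(\q.3)) 1)))) + (2 - 1))
step 5: [delta@0.0] ((-3 * (if (((\z.9) false) < (5 * 1)) then ((\u.u) 3) else ((if true then (\v.7) else (\w.2)) ((\p.(\q.3)) 1)))) + (2 - 1))
step 6: [beta@0.1.0.0] ((-3 * (if (9 < (5 * 1)) then ((\u.u) 3) else ((if true then (\v.7) else (\w.2)) ((\p.(\q.3)) 1)))) + (2 - 1))
step 7: [delta@0.1.0.1] ((-3 * (if (9 < 5) then ((\u.u) 3) else ((if true then (\v.7) else (\w.2)) ((\p.(\q.3)) 1)))) + (2 - 1))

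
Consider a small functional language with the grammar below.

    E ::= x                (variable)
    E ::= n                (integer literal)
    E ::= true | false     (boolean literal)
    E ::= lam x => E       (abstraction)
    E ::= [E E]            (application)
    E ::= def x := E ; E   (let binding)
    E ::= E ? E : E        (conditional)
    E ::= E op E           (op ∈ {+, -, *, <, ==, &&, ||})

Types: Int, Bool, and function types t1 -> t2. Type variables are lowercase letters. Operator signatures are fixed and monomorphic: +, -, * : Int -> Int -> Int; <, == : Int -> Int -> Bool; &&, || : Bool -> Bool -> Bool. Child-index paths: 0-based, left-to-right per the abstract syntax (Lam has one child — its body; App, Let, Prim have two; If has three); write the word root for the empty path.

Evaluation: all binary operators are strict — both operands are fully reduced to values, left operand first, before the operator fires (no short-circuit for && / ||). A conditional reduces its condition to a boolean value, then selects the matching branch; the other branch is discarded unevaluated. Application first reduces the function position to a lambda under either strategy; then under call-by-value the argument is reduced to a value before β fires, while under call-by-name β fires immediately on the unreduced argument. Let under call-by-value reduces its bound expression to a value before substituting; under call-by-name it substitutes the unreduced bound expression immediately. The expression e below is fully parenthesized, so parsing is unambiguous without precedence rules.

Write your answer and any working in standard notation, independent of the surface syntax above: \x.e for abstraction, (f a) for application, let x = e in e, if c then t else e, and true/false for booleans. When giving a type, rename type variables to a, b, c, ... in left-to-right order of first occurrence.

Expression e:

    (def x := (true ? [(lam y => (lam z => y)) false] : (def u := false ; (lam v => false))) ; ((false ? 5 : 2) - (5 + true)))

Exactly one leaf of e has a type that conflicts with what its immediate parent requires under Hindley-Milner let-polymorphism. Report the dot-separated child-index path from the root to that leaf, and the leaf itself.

Answer: 1.1.1 : true

Trace:
  unify Bool ~ Bool
y : a
\z._ : b -> a
\y._ : a -> b -> a
  unify a -> b -> a ~ Bool -> c
  unify a ~ Bool
  unify b -> Bool ~ c
_ _ : b -> Bool
let u : Bool
\v._ : d -> Bool
  unify b -> Bool ~ d -> Bool
  unify b ~ d
  unify Bool ~ Bool
let x : forall. d -> Bool
  unify Bool ~ Bool
  unify Int ~ Int
  unify Int ~ Int
  unify Int ~ Int
  unify Bool ~ Int
  FAIL: mismatch Bool ~ Int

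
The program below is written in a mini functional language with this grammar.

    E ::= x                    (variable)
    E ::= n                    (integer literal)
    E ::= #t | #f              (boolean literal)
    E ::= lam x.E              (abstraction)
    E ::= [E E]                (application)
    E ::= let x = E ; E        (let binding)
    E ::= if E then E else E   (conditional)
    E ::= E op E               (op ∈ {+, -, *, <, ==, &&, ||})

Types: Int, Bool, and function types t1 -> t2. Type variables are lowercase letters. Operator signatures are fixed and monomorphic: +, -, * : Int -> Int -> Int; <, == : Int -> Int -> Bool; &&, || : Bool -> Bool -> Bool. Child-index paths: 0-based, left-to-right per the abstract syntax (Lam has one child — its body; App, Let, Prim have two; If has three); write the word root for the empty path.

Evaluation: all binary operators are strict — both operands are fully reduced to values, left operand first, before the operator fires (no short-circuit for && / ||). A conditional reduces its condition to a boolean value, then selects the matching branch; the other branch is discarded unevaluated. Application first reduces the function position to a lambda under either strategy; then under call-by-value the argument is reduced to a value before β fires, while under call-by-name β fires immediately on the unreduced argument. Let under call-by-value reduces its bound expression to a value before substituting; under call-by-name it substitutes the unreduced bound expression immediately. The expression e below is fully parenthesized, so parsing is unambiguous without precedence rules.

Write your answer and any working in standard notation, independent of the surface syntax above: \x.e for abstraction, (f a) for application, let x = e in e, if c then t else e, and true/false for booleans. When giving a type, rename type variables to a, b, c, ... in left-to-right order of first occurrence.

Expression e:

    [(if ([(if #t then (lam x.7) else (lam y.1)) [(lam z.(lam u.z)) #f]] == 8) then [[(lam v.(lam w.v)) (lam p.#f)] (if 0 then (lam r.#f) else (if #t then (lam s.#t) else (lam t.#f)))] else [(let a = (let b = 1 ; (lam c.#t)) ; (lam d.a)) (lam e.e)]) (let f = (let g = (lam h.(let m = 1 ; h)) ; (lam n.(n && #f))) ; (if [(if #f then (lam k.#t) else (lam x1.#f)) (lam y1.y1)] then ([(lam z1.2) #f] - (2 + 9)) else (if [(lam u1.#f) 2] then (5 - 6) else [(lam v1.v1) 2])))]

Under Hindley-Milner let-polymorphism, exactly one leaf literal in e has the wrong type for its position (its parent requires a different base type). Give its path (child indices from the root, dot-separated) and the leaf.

Answer: 0.1.1.0 : 0

Working:
  unify Bool ~ Bool
\x._ : a -> Int
\y._ : b -> Int
  unify a -> Int ~ b -> Int
  unify a ~ b
  unify Int ~ Int
z : c
\u._ : d -> c
\z._ : c -> d -> c
  unify c -> d -> c ~ Bool -> e
  unify c ~ Bool
  unify d -> Bool ~ e
_ _ : d -> Bool
  unify b -> Int ~ (d -> Bool) -> f
  unify b ~ d -> Bool
  unify Int ~ f
_ _ : Int
  unify Int ~ Int
  unify Int ~ Int
  unify Bool ~ Bool
v : g
\w._ : h -> g
\v._ : g -> h -> g
\p._ : i -> Bool
  unify g -> h -> g ~ (i -> Bool) -> j
  unify g ~ i -> Bool
  unify h -> i -> Bool ~ j
_ _ : h -> i -> Bool
  unify Int ~ Bool
  FAIL: mismatch Int ~ Bool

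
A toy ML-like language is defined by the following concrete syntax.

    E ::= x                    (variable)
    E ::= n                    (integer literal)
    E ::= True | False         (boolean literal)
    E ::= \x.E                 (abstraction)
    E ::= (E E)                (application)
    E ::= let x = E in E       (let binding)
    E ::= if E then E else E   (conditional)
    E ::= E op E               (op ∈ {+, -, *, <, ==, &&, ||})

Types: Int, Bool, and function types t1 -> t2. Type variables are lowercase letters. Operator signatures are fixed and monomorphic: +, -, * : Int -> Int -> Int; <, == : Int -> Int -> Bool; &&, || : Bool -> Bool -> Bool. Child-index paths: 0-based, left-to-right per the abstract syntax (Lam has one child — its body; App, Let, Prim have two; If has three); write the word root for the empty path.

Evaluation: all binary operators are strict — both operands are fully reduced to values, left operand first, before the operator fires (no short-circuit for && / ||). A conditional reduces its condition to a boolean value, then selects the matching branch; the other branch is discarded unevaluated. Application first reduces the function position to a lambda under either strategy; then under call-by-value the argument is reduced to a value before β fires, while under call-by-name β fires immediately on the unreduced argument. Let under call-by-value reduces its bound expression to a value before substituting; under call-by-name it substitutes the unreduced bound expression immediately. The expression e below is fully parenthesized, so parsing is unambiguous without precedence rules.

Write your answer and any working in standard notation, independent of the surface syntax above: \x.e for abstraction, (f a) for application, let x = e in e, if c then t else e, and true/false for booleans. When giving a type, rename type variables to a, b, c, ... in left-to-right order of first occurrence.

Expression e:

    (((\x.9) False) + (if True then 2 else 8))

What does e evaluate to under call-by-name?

Trace:
step 0: (((\x.9) false) + (if true then 2 else 8))
step 1: [beta@0] (9 + (if true then 2 else 8))
step 2: [if@1] (9 + 2)
step 3: [delta@root] 11

Answer: 11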